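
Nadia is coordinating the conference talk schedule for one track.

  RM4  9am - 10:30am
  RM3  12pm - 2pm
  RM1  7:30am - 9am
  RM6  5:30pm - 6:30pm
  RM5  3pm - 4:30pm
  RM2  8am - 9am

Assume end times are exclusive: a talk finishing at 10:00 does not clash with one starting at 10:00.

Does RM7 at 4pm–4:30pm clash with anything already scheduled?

RM1: ends 9am at or before RM7 starts 4pm → clear.
RM2: ends 9am at or before RM7 starts 4pm → clear.
RM4: ends 10:30am at or before RM7 starts 4pm → clear.
RM3: ends 2pm at or before RM7 starts 4pm → clear.
RM5: starts 3pm before RM7 ends 4:30pm, and ends 4:30pm after RM7 starts 4pm → overlap.
RM6: starts 5:30pm at or after RM7 ends 4:30pm → clear.
RM7 overlaps RM5.

Yes — it overlaps RM5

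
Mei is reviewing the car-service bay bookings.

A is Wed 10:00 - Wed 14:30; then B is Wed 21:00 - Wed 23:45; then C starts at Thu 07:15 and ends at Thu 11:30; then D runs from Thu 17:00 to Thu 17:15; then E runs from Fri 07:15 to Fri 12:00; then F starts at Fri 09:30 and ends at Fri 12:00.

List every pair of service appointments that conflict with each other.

E & F

Sorted by start: A, B, C, D, E, F.
B starts after A ends, so nothing later overlaps A either.
C starts after B ends, so nothing later overlaps B either.
D starts after C ends, so nothing later overlaps C either.
E starts after D ends, so nothing later overlaps D either.
F starts before E ends → E and F overlap.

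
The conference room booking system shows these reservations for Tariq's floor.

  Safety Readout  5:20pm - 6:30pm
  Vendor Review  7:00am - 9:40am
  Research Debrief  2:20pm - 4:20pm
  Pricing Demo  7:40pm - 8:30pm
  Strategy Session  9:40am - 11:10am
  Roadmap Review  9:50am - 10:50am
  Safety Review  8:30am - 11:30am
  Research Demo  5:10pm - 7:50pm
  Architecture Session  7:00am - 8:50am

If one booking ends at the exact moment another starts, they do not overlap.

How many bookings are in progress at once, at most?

Walk through starts and ends in time order (an end at T is processed before a start at T):
7:00am start Architecture Session → 1
7:00am start Vendor Review → 2
8:30am start Safety Review → 3
8:50am end Architecture Session → 2
9:40am end Vendor Review → 1
9:40am start Strategy Session → 2
9:50am start Roadmap Review → 3
10:50am end Roadmap Review → 2
11:10am end Strategy Session → 1
11:30am end Safety Review → 0
2:20pm start Research Debrief → 1
4:20pm end Research Debrief → 0
5:10pm start Research Demo → 1
5:20pm start Safety Readout → 2
6:30pm end Safety Readout → 1
7:40pm start Pricing Demo → 2
7:50pm end Research Demo → 1
8:30pm end Pricing Demo → 0
Peak is 3, at 8:30am (Architecture Session, Safety Review, Vendor Review).

3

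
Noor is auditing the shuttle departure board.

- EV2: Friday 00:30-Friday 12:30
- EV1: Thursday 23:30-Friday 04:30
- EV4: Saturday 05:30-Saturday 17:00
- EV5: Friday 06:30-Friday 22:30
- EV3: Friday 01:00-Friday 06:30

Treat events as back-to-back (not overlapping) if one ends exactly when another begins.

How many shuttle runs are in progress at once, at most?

Sweep the timeline, counting +1 at each start and −1 at each end (ends before starts at a tie):
Thursday 23:30 start EV1 → 1
Friday 00:30 start EV2 → 2
Friday 01:00 start EV3 → 3
Friday 04:30 end EV1 → 2
Friday 06:30 end EV3 → 1
Friday 06:30 start EV5 → 2
Friday 12:30 end EV2 → 1
Friday 22:30 end EV5 → 0
Saturday 05:30 start EV4 → 1
Saturday 17:00 end EV4 → 0
Peak is 3, at Friday 01:00 (EV1, EV2, EV3).

3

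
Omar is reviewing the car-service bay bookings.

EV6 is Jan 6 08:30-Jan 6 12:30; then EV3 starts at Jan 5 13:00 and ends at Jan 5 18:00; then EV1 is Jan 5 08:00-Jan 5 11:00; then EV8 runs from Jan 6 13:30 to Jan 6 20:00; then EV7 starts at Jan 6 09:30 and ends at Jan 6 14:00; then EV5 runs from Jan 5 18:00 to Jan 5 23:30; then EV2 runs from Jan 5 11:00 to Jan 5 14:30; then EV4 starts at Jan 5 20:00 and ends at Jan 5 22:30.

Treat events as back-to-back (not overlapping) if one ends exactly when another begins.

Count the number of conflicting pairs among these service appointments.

4

Two intervals overlap when each starts before the other ends.
Sorted by start: EV1, EV2, EV3, EV5, EV4, EV6, EV7, EV8.
EV2 starts exactly when EV1 ends (back-to-back, no overlap), so EV1 has no further overlaps.
EV3 starts before EV2 ends → EV2 and EV3 overlap.
EV5 starts after EV2 ends, so EV2 has no further overlaps.
EV5 starts exactly when EV3 ends (back-to-back, no overlap), so EV3 has no further overlaps.
EV4 starts before EV5 ends → EV5 and EV4 overlap.
EV6 starts after EV5 ends, so EV5 has no further overlaps.
EV6 starts after EV4 ends, so EV4 has no further overlaps.
EV7 starts before EV6 ends → EV6 and EV7 overlap.
EV8 starts after EV6 ends.
EV8 starts before EV7 ends → EV7 and EV8 overlap.
Overlapping pairs: EV2 & EV3, EV4 & EV5, EV6 & EV7, EV7 & EV8 — 4 in total.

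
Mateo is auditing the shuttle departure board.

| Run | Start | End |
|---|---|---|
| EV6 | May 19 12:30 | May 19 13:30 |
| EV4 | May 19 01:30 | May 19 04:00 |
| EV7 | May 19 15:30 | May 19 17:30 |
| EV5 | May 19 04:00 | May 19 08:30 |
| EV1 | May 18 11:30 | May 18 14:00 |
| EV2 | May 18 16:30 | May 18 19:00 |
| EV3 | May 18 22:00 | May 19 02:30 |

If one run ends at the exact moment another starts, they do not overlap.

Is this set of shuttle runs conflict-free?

Sorted by start: EV1, EV2, EV3, EV4, EV5, EV6, EV7.
EV2 starts after EV1 ends, so nothing later overlaps EV1 either.
EV3 starts after EV2 ends, so nothing later overlaps EV2 either.
EV4 starts before EV3 ends → EV3 and EV4 overlap.
That's a conflict, so the schedule is not conflict-free.

No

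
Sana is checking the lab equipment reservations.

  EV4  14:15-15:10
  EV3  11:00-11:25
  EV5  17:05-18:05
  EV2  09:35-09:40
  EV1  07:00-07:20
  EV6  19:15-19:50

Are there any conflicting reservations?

Two intervals overlap when each starts before the other ends.
Sorted by start: EV1, EV2, EV3, EV4, EV5, EV6.
EV2 starts after EV1 ends, so EV1 has no further overlaps.
EV3 starts after EV2 ends, so EV2 has no further overlaps.
EV4 starts after EV3 ends, so EV3 has no further overlaps.
EV5 starts after EV4 ends, so EV4 has no further overlaps.
EV6 starts after EV5 ends.
Every pair is clear; the schedule has no overlaps.

No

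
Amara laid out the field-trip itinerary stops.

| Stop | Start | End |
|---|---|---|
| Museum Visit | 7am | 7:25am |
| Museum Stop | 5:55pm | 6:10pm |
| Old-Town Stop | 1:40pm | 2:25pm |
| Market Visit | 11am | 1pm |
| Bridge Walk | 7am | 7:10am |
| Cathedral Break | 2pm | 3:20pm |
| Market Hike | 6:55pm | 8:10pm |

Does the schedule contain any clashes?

Yes

Sorted by start: Museum Visit, Bridge Walk, Market Visit, Old-Town Stop, Cathedral Break, Museum Stop, Market Hike.
Bridge Walk starts before Museum Visit ends → Museum Visit and Bridge Walk overlap.
That's a conflict, so the schedule is not conflict-free.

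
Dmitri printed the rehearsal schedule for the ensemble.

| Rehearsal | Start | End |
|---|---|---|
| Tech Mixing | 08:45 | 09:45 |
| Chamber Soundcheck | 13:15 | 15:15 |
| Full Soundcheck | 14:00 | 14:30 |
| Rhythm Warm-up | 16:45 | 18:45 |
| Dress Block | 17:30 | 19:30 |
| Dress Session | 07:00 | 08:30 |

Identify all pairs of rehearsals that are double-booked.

Check each pair: they overlap iff neither finishes before the other starts.
Sorted by start: Dress Session, Tech Mixing, Chamber Soundcheck, Full Soundcheck, Rhythm Warm-up, Dress Block.
Tech Mixing starts after Dress Session ends; Dress Session is clear from here.
Chamber Soundcheck starts after Tech Mixing ends; Tech Mixing is clear from here.
Full Soundcheck starts before Chamber Soundcheck ends → Chamber Soundcheck and Full Soundcheck overlap.
Rhythm Warm-up starts after Chamber Soundcheck ends; Chamber Soundcheck is clear from here.
Rhythm Warm-up starts after Full Soundcheck ends; Full Soundcheck is clear from here.
Dress Block starts before Rhythm Warm-up ends → Rhythm Warm-up and Dress Block overlap.

Chamber Soundcheck & Full Soundcheck, Dress Block & Rhythm Warm-up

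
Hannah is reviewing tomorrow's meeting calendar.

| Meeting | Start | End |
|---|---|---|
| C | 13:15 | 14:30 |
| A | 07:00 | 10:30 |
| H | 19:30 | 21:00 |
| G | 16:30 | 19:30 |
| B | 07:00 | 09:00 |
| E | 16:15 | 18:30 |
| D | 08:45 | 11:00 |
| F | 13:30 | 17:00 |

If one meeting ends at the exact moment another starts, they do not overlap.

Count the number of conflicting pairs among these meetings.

7

Two intervals overlap when each starts before the other ends.
Sorted by start: A, B, D, C, F, E, G, H.
B starts before A ends → A and B overlap.
D starts before A ends → A and D overlap.
C starts after A ends, so nothing later overlaps A either.
D starts before B ends → B and D overlap.
C starts after B ends, so nothing later overlaps B either.
C starts after D ends, so nothing later overlaps D either.
F starts before C ends → C and F overlap.
E starts after C ends, so nothing later overlaps C either.
E starts before F ends → F and E overlap.
G starts before F ends → F and G overlap.
H starts after F ends.
G starts before E ends → E and G overlap.
H starts after E ends.
H starts exactly when G ends (back-to-back, no overlap).
Overlapping pairs: A & B, A & D, B & D, C & F, E & F, E & G, F & G — 7 in total.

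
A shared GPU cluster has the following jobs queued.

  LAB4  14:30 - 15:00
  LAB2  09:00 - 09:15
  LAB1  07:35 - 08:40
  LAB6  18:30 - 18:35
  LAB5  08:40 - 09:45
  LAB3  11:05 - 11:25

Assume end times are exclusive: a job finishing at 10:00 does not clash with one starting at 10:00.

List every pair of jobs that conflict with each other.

LAB2 & LAB5

Two intervals overlap when each starts before the other ends.
Sorted by start: LAB1, LAB5, LAB2, LAB3, LAB4, LAB6.
LAB5 starts exactly when LAB1 ends (back-to-back, no overlap) — done with LAB1.
LAB2 starts before LAB5 ends → LAB5 and LAB2 overlap.
LAB3 starts after LAB5 ends — done with LAB5.
LAB3 starts after LAB2 ends — done with LAB2.
LAB4 starts after LAB3 ends — done with LAB3.
LAB6 starts after LAB4 ends.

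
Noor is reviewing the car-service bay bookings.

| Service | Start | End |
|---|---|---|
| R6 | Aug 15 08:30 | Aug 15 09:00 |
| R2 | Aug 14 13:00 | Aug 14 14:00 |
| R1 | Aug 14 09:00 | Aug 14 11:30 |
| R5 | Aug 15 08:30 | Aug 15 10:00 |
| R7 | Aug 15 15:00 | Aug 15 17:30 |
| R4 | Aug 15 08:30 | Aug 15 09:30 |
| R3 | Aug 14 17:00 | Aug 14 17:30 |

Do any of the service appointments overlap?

Sorted by start: R1, R2, R3, R4, R5, R6, R7.
R2 starts after R1 ends — done with R1.
R3 starts after R2 ends — done with R2.
R4 starts after R3 ends — done with R3.
R5 starts before R4 ends → R4 and R5 overlap.
That's a conflict, so the schedule is not conflict-free.

Yes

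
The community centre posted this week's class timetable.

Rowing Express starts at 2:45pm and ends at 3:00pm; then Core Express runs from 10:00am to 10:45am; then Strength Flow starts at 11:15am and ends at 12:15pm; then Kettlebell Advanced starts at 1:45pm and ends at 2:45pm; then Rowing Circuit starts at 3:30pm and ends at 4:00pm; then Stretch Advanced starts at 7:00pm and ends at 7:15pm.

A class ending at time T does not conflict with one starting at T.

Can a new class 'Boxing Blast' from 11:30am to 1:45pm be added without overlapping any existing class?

No — it overlaps Strength Flow

Core Express: ends 10:45am at or before Boxing Blast starts 11:30am → clear.
Strength Flow: starts 11:15am before Boxing Blast ends 1:45pm, and ends 12:15pm after Boxing Blast starts 11:30am → overlap.
Kettlebell Advanced: starts 1:45pm at or after Boxing Blast ends 1:45pm → clear.
Rowing Express: starts 2:45pm at or after Boxing Blast ends 1:45pm → clear.
Rowing Circuit: starts 3:30pm at or after Boxing Blast ends 1:45pm → clear.
Stretch Advanced: starts 7:00pm at or after Boxing Blast ends 1:45pm → clear.
Boxing Blast overlaps Strength Flow.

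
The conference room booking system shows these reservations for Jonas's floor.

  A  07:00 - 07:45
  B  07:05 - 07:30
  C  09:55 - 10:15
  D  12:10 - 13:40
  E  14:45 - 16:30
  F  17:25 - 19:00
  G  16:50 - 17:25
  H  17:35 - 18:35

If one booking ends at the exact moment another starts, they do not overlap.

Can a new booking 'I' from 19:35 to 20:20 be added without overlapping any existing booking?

Yes — the slot is free

A: ends 07:45 at or before I starts 19:35 → clear.
B: ends 07:30 at or before I starts 19:35 → clear.
C: ends 10:15 at or before I starts 19:35 → clear.
D: ends 13:40 at or before I starts 19:35 → clear.
E: ends 16:30 at or before I starts 19:35 → clear.
G: ends 17:25 at or before I starts 19:35 → clear.
F: ends 19:00 at or before I starts 19:35 → clear.
H: ends 18:35 at or before I starts 19:35 → clear.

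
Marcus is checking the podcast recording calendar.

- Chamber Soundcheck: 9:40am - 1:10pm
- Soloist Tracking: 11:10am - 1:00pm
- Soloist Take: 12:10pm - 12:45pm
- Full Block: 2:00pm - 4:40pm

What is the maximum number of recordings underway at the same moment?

3

Sort all start/end points and keep a running count:
9:40am start Chamber Soundcheck → 1
11:10am start Soloist Tracking → 2
12:10pm start Soloist Take → 3
12:45pm end Soloist Take → 2
1:00pm end Soloist Tracking → 1
1:10pm end Chamber Soundcheck → 0
2:00pm start Full Block → 1
4:40pm end Full Block → 0
Peak is 3, at 12:10pm (Chamber Soundcheck, Soloist Take, Soloist Tracking).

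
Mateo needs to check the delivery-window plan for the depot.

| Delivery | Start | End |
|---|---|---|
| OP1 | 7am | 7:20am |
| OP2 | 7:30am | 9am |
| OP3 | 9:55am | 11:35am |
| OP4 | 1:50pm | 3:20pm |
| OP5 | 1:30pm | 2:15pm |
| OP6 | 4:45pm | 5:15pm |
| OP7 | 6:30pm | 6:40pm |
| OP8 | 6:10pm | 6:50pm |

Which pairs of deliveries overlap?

Sorted by start: OP1, OP2, OP3, OP5, OP4, OP6, OP8, OP7.
OP2 starts after OP1 ends, so nothing later overlaps OP1 either.
OP3 starts after OP2 ends, so nothing later overlaps OP2 either.
OP5 starts after OP3 ends, so nothing later overlaps OP3 either.
OP4 starts before OP5 ends → OP5 and OP4 overlap.
OP6 starts after OP5 ends, so nothing later overlaps OP5 either.
OP6 starts after OP4 ends, so nothing later overlaps OP4 either.
OP8 starts after OP6 ends, so nothing later overlaps OP6 either.
OP7 starts before OP8 ends → OP8 and OP7 overlap.

OP4 & OP5, OP7 & OP8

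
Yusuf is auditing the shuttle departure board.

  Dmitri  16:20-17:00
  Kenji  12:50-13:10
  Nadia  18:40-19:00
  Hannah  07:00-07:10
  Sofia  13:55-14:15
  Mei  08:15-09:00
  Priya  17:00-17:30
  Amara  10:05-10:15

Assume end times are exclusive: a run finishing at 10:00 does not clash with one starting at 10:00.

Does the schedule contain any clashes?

Two intervals overlap when each starts before the other ends.
Sorted by start: Hannah, Mei, Amara, Kenji, Sofia, Dmitri, Priya, Nadia.
Mei starts after Hannah ends, so nothing later overlaps Hannah either.
Amara starts after Mei ends, so nothing later overlaps Mei either.
Kenji starts after Amara ends, so nothing later overlaps Amara either.
Sofia starts after Kenji ends, so nothing later overlaps Kenji either.
Dmitri starts after Sofia ends, so nothing later overlaps Sofia either.
Priya starts exactly when Dmitri ends (back-to-back, no overlap), so nothing later overlaps Dmitri either.
Nadia starts after Priya ends.
Every pair is clear; the schedule has no overlaps.

No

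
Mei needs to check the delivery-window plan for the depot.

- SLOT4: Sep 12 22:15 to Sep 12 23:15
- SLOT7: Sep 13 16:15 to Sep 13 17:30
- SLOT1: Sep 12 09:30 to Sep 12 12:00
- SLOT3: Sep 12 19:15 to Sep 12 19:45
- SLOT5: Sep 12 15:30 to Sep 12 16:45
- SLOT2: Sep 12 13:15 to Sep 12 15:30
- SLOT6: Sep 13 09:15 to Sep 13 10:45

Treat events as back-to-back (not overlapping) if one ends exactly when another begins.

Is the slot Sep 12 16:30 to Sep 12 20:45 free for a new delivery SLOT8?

SLOT1: ends Sep 12 12:00 at or before SLOT8 starts Sep 12 16:30 → clear.
SLOT2: ends Sep 12 15:30 at or before SLOT8 starts Sep 12 16:30 → clear.
SLOT5: starts Sep 12 15:30 before SLOT8 ends Sep 12 20:45, and ends Sep 12 16:45 after SLOT8 starts Sep 12 16:30 → overlap.
SLOT3: starts Sep 12 19:15 before SLOT8 ends Sep 12 20:45, and ends Sep 12 19:45 after SLOT8 starts Sep 12 16:30 → overlap.
SLOT4: starts Sep 12 22:15 at or after SLOT8 ends Sep 12 20:45 → clear.
SLOT6: starts Sep 13 09:15 at or after SLOT8 ends Sep 12 20:45 → clear.
SLOT7: starts Sep 13 16:15 at or after SLOT8 ends Sep 12 20:45 → clear.
SLOT8 overlaps SLOT3, SLOT5.

No — it overlaps SLOT3, SLOT5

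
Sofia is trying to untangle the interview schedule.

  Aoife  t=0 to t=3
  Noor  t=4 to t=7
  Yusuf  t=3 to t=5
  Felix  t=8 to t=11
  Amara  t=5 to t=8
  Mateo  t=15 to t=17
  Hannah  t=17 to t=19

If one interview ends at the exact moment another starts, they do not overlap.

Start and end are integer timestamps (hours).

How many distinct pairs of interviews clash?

Sorted by start: Aoife, Yusuf, Noor, Amara, Felix, Mateo, Hannah.
Yusuf starts exactly when Aoife ends (back-to-back, no overlap); Aoife is clear from here.
Noor starts before Yusuf ends → Yusuf and Noor overlap.
Amara starts exactly when Yusuf ends (back-to-back, no overlap); Yusuf is clear from here.
Amara starts before Noor ends → Noor and Amara overlap.
Felix starts after Noor ends; Noor is clear from here.
Felix starts exactly when Amara ends (back-to-back, no overlap); Amara is clear from here.
Mateo starts after Felix ends; Felix is clear from here.
Hannah starts exactly when Mateo ends (back-to-back, no overlap).
Overlapping pairs: Amara & Noor, Noor & Yusuf — 2 in total.

2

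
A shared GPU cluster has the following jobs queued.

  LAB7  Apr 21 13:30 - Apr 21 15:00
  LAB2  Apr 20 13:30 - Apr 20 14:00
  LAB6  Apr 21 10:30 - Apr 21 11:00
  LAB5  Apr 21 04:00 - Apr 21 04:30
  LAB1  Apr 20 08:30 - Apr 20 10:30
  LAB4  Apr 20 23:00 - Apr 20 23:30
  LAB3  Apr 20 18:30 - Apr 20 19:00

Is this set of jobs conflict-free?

Sorted by start: LAB1, LAB2, LAB3, LAB4, LAB5, LAB6, LAB7.
LAB2 starts after LAB1 ends, so nothing later overlaps LAB1 either.
LAB3 starts after LAB2 ends, so nothing later overlaps LAB2 either.
LAB4 starts after LAB3 ends, so nothing later overlaps LAB3 either.
LAB5 starts after LAB4 ends, so nothing later overlaps LAB4 either.
LAB6 starts after LAB5 ends, so nothing later overlaps LAB5 either.
LAB7 starts after LAB6 ends.
Every pair is clear; the schedule has no overlaps.

Yes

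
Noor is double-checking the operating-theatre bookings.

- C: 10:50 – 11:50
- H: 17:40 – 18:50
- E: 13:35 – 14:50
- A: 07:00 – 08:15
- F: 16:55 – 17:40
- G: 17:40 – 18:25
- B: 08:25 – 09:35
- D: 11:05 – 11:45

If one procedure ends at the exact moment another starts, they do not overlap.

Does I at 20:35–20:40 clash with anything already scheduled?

A: ends 08:15 at or before I starts 20:35 → clear.
B: ends 09:35 at or before I starts 20:35 → clear.
C: ends 11:50 at or before I starts 20:35 → clear.
D: ends 11:45 at or before I starts 20:35 → clear.
E: ends 14:50 at or before I starts 20:35 → clear.
F: ends 17:40 at or before I starts 20:35 → clear.
G: ends 18:25 at or before I starts 20:35 → clear.
H: ends 18:50 at or before I starts 20:35 → clear.

No — it doesn't clash with anything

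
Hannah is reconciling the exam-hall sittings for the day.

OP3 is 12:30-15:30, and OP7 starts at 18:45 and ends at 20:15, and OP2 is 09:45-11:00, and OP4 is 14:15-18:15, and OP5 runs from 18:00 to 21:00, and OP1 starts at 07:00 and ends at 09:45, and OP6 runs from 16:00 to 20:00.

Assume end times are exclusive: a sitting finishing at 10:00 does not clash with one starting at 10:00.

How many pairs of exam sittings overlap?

Sorted by start: OP1, OP2, OP3, OP4, OP6, OP5, OP7.
OP2 starts exactly when OP1 ends (back-to-back, no overlap) — done with OP1.
OP3 starts after OP2 ends — done with OP2.
OP4 starts before OP3 ends → OP3 and OP4 overlap.
OP6 starts after OP3 ends — done with OP3.
OP6 starts before OP4 ends → OP4 and OP6 overlap.
OP5 starts before OP4 ends → OP4 and OP5 overlap.
OP7 starts after OP4 ends.
OP5 starts before OP6 ends → OP6 and OP5 overlap.
OP7 starts before OP6 ends → OP6 and OP7 overlap.
OP7 starts before OP5 ends → OP5 and OP7 overlap.
Overlapping pairs: OP3 & OP4, OP4 & OP5, OP4 & OP6, OP5 & OP6, OP5 & OP7, OP6 & OP7 — 6 in total.

6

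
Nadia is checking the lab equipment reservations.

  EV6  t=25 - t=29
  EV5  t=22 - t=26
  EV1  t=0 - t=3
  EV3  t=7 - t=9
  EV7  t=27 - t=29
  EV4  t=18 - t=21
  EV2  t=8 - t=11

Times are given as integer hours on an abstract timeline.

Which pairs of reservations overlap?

EV2 & EV3, EV5 & EV6, EV6 & EV7

Sorted by start: EV1, EV3, EV2, EV4, EV5, EV6, EV7.
EV3 starts after EV1 ends, so nothing later overlaps EV1 either.
EV2 starts before EV3 ends → EV3 and EV2 overlap.
EV4 starts after EV3 ends, so nothing later overlaps EV3 either.
EV4 starts after EV2 ends, so nothing later overlaps EV2 either.
EV5 starts after EV4 ends, so nothing later overlaps EV4 either.
EV6 starts before EV5 ends → EV5 and EV6 overlap.
EV7 starts after EV5 ends.
EV7 starts before EV6 ends → EV6 and EV7 overlap.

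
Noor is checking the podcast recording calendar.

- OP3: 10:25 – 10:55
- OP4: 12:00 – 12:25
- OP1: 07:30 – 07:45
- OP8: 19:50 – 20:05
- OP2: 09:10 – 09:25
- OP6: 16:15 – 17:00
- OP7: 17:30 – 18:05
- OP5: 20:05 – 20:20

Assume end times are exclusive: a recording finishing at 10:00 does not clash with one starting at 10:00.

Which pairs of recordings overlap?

no overlapping pairs

Check each pair: they overlap iff neither finishes before the other starts.
Sorted by start: OP1, OP2, OP3, OP4, OP6, OP7, OP8, OP5.
OP2 starts after OP1 ends — done with OP1.
OP3 starts after OP2 ends — done with OP2.
OP4 starts after OP3 ends — done with OP3.
OP6 starts after OP4 ends — done with OP4.
OP7 starts after OP6 ends — done with OP6.
OP8 starts after OP7 ends — done with OP7.
OP5 starts exactly when OP8 ends (back-to-back, no overlap).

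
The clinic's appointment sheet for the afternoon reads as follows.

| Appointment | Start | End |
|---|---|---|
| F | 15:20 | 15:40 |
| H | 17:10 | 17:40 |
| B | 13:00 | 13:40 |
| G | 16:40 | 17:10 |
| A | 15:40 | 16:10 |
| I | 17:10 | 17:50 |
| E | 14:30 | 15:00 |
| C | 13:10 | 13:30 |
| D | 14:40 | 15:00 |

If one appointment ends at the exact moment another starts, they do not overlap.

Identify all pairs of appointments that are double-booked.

Check each pair: they overlap iff neither finishes before the other starts.
Sorted by start: B, C, E, D, F, A, G, H, I.
C starts before B ends → B and C overlap.
E starts after B ends; B is clear from here.
E starts after C ends; C is clear from here.
D starts before E ends → E and D overlap.
F starts after E ends; E is clear from here.
F starts after D ends; D is clear from here.
A starts exactly when F ends (back-to-back, no overlap); F is clear from here.
G starts after A ends; A is clear from here.
H starts exactly when G ends (back-to-back, no overlap); G is clear from here.
I starts before H ends → H and I overlap.

B & C, D & E, H & I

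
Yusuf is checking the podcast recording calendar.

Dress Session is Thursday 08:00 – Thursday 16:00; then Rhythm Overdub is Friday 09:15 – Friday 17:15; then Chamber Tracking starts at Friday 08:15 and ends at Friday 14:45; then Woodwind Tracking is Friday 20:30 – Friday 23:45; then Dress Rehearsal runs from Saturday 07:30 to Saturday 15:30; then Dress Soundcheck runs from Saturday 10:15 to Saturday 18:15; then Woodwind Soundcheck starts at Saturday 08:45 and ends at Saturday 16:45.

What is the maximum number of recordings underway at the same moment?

Walk through starts and ends in time order (an end at T is processed before a start at T):
Thursday 08:00 start Dress Session → 1
Thursday 16:00 end Dress Session → 0
Friday 08:15 start Chamber Tracking → 1
Friday 09:15 start Rhythm Overdub → 2
Friday 14:45 end Chamber Tracking → 1
Friday 17:15 end Rhythm Overdub → 0
Friday 20:30 start Woodwind Tracking → 1
Friday 23:45 end Woodwind Tracking → 0
Saturday 07:30 start Dress Rehearsal → 1
Saturday 08:45 start Woodwind Soundcheck → 2
Saturday 10:15 start Dress Soundcheck → 3
Saturday 15:30 end Dress Rehearsal → 2
Saturday 16:45 end Woodwind Soundcheck → 1
Saturday 18:15 end Dress Soundcheck → 0
Peak is 3, at Saturday 10:15 (Dress Rehearsal, Dress Soundcheck, Woodwind Soundcheck).

3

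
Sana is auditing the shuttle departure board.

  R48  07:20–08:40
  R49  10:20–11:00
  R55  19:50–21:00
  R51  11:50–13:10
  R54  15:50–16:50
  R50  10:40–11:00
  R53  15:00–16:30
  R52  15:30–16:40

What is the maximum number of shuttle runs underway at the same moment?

Walk through starts and ends in time order (an end at T is processed before a start at T):
07:20 start R48 → 1
08:40 end R48 → 0
10:20 start R49 → 1
10:40 start R50 → 2
11:00 end R49 → 1
11:00 end R50 → 0
11:50 start R51 → 1
13:10 end R51 → 0
15:00 start R53 → 1
15:30 start R52 → 2
15:50 start R54 → 3
16:30 end R53 → 2
16:40 end R52 → 1
16:50 end R54 → 0
19:50 start R55 → 1
21:00 end R55 → 0
Peak is 3, at 15:50 (R52, R53, R54).

3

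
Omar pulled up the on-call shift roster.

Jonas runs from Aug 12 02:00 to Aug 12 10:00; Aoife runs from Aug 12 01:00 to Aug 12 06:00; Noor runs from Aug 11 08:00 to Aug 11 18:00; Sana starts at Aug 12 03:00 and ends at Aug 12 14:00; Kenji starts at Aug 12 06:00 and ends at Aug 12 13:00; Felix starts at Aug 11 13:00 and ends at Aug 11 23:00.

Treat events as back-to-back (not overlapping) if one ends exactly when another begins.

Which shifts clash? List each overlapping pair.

Sorted by start: Noor, Felix, Aoife, Jonas, Sana, Kenji.
Felix starts before Noor ends → Noor and Felix overlap.
Aoife starts after Noor ends — done with Noor.
Aoife starts after Felix ends — done with Felix.
Jonas starts before Aoife ends → Aoife and Jonas overlap.
Sana starts before Aoife ends → Aoife and Sana overlap.
Kenji starts exactly when Aoife ends (back-to-back, no overlap).
Sana starts before Jonas ends → Jonas and Sana overlap.
Kenji starts before Jonas ends → Jonas and Kenji overlap.
Kenji starts before Sana ends → Sana and Kenji overlap.

Aoife & Jonas, Aoife & Sana, Felix & Noor, Jonas & Kenji, Jonas & Sana, Kenji & Sana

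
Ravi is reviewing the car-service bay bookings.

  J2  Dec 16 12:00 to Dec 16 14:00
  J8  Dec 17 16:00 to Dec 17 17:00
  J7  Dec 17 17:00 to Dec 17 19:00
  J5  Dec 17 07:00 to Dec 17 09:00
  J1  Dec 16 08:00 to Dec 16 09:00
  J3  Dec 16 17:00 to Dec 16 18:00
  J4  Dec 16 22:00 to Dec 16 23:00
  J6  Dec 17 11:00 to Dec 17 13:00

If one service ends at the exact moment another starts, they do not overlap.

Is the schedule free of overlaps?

Two intervals overlap when each starts before the other ends.
Sorted by start: J1, J2, J3, J4, J5, J6, J8, J7.
J2 starts after J1 ends, so nothing later overlaps J1 either.
J3 starts after J2 ends, so nothing later overlaps J2 either.
J4 starts after J3 ends, so nothing later overlaps J3 either.
J5 starts after J4 ends, so nothing later overlaps J4 either.
J6 starts after J5 ends, so nothing later overlaps J5 either.
J8 starts after J6 ends, so nothing later overlaps J6 either.
J7 starts exactly when J8 ends (back-to-back, no overlap).
Every pair is clear; the schedule has no overlaps.

Yes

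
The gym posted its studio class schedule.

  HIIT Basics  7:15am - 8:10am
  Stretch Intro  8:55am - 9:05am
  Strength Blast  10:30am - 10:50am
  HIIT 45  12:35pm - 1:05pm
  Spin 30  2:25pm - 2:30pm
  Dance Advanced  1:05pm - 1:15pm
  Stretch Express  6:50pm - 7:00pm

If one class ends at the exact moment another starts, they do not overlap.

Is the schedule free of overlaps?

Yes

Sorted by start: HIIT Basics, Stretch Intro, Strength Blast, HIIT 45, Dance Advanced, Spin 30, Stretch Express.
Stretch Intro starts after HIIT Basics ends; HIIT Basics is clear from here.
Strength Blast starts after Stretch Intro ends; Stretch Intro is clear from here.
HIIT 45 starts after Strength Blast ends; Strength Blast is clear from here.
Dance Advanced starts exactly when HIIT 45 ends (back-to-back, no overlap); HIIT 45 is clear from here.
Spin 30 starts after Dance Advanced ends; Dance Advanced is clear from here.
Stretch Express starts after Spin 30 ends.
Every pair is clear; the schedule has no overlaps.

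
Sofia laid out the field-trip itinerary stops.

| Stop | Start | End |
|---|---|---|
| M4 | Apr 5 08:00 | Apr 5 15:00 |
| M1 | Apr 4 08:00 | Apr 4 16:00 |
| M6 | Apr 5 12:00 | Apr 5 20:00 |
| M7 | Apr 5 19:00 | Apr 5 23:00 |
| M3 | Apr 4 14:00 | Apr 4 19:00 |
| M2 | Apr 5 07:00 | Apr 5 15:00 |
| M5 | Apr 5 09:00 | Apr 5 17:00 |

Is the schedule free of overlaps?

Two intervals overlap when each starts before the other ends.
Sorted by start: M1, M3, M2, M4, M5, M6, M7.
M3 starts before M1 ends → M1 and M3 overlap.
That's a conflict, so the schedule is not conflict-free.

No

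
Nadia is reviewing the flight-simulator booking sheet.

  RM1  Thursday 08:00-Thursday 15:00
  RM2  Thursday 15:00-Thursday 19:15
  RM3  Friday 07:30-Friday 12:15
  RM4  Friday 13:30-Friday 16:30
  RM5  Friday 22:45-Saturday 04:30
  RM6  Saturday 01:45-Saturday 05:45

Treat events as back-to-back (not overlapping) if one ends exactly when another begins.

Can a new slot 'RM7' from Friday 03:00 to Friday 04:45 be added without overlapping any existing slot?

Yes — the slot is free

RM1: ends Thursday 15:00 at or before RM7 starts Friday 03:00 → clear.
RM2: ends Thursday 19:15 at or before RM7 starts Friday 03:00 → clear.
RM3: starts Friday 07:30 at or after RM7 ends Friday 04:45 → clear.
RM4: starts Friday 13:30 at or after RM7 ends Friday 04:45 → clear.
RM5: starts Friday 22:45 at or after RM7 ends Friday 04:45 → clear.
RM6: starts Saturday 01:45 at or after RM7 ends Friday 04:45 → clear.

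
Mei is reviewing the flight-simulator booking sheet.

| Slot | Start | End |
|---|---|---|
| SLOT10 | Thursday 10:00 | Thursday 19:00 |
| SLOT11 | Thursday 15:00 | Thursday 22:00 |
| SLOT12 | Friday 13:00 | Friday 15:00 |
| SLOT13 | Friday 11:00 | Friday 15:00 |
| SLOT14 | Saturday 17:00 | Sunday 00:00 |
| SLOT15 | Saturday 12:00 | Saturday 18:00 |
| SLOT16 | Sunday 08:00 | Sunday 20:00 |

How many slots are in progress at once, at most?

Sort all start/end points and keep a running count:
Thursday 10:00 start SLOT10 → 1
Thursday 15:00 start SLOT11 → 2
Thursday 19:00 end SLOT10 → 1
Thursday 22:00 end SLOT11 → 0
Friday 11:00 start SLOT13 → 1
Friday 13:00 start SLOT12 → 2
Friday 15:00 end SLOT12 → 1
Friday 15:00 end SLOT13 → 0
Saturday 12:00 start SLOT15 → 1
Saturday 17:00 start SLOT14 → 2
Saturday 18:00 end SLOT15 → 1
Sunday 00:00 end SLOT14 → 0
Sunday 08:00 start SLOT16 → 1
Sunday 20:00 end SLOT16 → 0
Peak is 2, at Thursday 15:00 (SLOT10, SLOT11).

2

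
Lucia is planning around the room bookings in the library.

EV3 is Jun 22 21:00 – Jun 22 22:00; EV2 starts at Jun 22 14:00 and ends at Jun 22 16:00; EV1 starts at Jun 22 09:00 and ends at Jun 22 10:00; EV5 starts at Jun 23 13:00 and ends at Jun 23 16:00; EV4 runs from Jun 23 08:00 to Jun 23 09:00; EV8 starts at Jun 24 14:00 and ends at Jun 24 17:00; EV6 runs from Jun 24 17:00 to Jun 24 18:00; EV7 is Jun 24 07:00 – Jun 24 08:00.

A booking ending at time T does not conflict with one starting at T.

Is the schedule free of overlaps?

Yes

Two intervals overlap when each starts before the other ends.
Sorted by start: EV1, EV2, EV3, EV4, EV5, EV7, EV8, EV6.
EV2 starts after EV1 ends, so EV1 has no further overlaps.
EV3 starts after EV2 ends, so EV2 has no further overlaps.
EV4 starts after EV3 ends, so EV3 has no further overlaps.
EV5 starts after EV4 ends, so EV4 has no further overlaps.
EV7 starts after EV5 ends, so EV5 has no further overlaps.
EV8 starts after EV7 ends, so EV7 has no further overlaps.
EV6 starts exactly when EV8 ends (back-to-back, no overlap).
Every pair is clear; the schedule has no overlaps.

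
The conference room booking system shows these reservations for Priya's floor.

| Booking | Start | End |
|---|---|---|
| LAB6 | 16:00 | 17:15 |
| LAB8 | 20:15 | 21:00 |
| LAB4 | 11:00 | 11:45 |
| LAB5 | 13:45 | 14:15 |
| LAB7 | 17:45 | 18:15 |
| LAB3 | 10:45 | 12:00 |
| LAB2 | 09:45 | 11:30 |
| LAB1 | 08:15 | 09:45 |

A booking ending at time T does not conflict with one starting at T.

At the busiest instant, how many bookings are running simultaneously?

3

Walk through starts and ends in time order (an end at T is processed before a start at T):
08:15 start LAB1 → 1
09:45 end LAB1 → 0
09:45 start LAB2 → 1
10:45 start LAB3 → 2
11:00 start LAB4 → 3
11:30 end LAB2 → 2
11:45 end LAB4 → 1
12:00 end LAB3 → 0
13:45 start LAB5 → 1
14:15 end LAB5 → 0
16:00 start LAB6 → 1
17:15 end LAB6 → 0
17:45 start LAB7 → 1
18:15 end LAB7 → 0
20:15 start LAB8 → 1
21:00 end LAB8 → 0
Peak is 3, at 11:00 (LAB2, LAB3, LAB4).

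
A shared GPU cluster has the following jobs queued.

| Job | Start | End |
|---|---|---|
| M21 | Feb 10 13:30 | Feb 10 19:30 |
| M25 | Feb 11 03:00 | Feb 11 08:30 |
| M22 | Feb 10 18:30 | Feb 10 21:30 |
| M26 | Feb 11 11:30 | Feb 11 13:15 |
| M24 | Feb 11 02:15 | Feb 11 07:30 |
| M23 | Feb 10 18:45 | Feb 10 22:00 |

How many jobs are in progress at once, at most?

3

Sort all start/end points and keep a running count:
Feb 10 13:30 start M21 → 1
Feb 10 18:30 start M22 → 2
Feb 10 18:45 start M23 → 3
Feb 10 19:30 end M21 → 2
Feb 10 21:30 end M22 → 1
Feb 10 22:00 end M23 → 0
Feb 11 02:15 start M24 → 1
Feb 11 03:00 start M25 → 2
Feb 11 07:30 end M24 → 1
Feb 11 08:30 end M25 → 0
Feb 11 11:30 start M26 → 1
Feb 11 13:15 end M26 → 0
Peak is 3, at Feb 10 18:45 (M21, M22, M23).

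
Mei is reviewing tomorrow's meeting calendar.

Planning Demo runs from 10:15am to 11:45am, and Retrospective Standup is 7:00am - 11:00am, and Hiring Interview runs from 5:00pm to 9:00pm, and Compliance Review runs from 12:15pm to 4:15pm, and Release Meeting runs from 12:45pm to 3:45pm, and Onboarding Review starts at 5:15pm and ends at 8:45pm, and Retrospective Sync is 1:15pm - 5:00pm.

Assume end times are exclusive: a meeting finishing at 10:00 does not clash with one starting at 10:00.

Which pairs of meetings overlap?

Compliance Review & Release Meeting, Compliance Review & Retrospective Sync, Hiring Interview & Onboarding Review, Planning Demo & Retrospective Standup, Release Meeting & Retrospective Sync

Sorted by start: Retrospective Standup, Planning Demo, Compliance Review, Release Meeting, Retrospective Sync, Hiring Interview, Onboarding Review.
Planning Demo starts before Retrospective Standup ends → Retrospective Standup and Planning Demo overlap.
Compliance Review starts after Retrospective Standup ends — done with Retrospective Standup.
Compliance Review starts after Planning Demo ends — done with Planning Demo.
Release Meeting starts before Compliance Review ends → Compliance Review and Release Meeting overlap.
Retrospective Sync starts before Compliance Review ends → Compliance Review and Retrospective Sync overlap.
Hiring Interview starts after Compliance Review ends — done with Compliance Review.
Retrospective Sync starts before Release Meeting ends → Release Meeting and Retrospective Sync overlap.
Hiring Interview starts after Release Meeting ends — done with Release Meeting.
Hiring Interview starts exactly when Retrospective Sync ends (back-to-back, no overlap) — done with Retrospective Sync.
Onboarding Review starts before Hiring Interview ends → Hiring Interview and Onboarding Review overlap.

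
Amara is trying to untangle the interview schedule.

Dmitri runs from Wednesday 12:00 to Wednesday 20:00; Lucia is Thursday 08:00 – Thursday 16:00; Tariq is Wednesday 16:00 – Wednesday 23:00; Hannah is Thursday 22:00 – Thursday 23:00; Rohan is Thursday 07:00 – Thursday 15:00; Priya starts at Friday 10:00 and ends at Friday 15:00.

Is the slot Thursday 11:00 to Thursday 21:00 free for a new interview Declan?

No — it overlaps Lucia, Rohan

Dmitri: ends Wednesday 20:00 at or before Declan starts Thursday 11:00 → clear.
Tariq: ends Wednesday 23:00 at or before Declan starts Thursday 11:00 → clear.
Rohan: starts Thursday 07:00 before Declan ends Thursday 21:00, and ends Thursday 15:00 after Declan starts Thursday 11:00 → overlap.
Lucia: starts Thursday 08:00 before Declan ends Thursday 21:00, and ends Thursday 16:00 after Declan starts Thursday 11:00 → overlap.
Hannah: starts Thursday 22:00 at or after Declan ends Thursday 21:00 → clear.
Priya: starts Friday 10:00 at or after Declan ends Thursday 21:00 → clear.
Declan overlaps Lucia, Rohan.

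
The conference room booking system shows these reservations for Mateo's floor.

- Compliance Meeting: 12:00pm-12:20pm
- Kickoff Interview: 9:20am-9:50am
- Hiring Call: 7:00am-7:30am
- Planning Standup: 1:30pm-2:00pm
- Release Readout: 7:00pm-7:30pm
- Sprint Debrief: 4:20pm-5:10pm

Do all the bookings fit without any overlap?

Yes

Sorted by start: Hiring Call, Kickoff Interview, Compliance Meeting, Planning Standup, Sprint Debrief, Release Readout.
Kickoff Interview starts after Hiring Call ends, so Hiring Call has no further overlaps.
Compliance Meeting starts after Kickoff Interview ends, so Kickoff Interview has no further overlaps.
Planning Standup starts after Compliance Meeting ends, so Compliance Meeting has no further overlaps.
Sprint Debrief starts after Planning Standup ends, so Planning Standup has no further overlaps.
Release Readout starts after Sprint Debrief ends.
Every pair is clear; the schedule has no overlaps.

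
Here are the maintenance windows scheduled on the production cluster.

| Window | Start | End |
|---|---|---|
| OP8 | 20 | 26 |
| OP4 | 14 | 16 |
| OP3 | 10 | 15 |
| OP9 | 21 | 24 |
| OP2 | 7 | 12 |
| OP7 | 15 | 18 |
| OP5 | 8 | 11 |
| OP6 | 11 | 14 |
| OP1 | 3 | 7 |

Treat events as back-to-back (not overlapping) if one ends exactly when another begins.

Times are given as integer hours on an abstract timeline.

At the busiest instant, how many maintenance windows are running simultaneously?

Walk through starts and ends in time order (an end at T is processed before a start at T):
3 start OP1 → 1
7 end OP1 → 0
7 start OP2 → 1
8 start OP5 → 2
10 start OP3 → 3
11 end OP5 → 2
11 start OP6 → 3
12 end OP2 → 2
14 end OP6 → 1
14 start OP4 → 2
15 end OP3 → 1
15 start OP7 → 2
16 end OP4 → 1
18 end OP7 → 0
20 start OP8 → 1
21 start OP9 → 2
24 end OP9 → 1
26 end OP8 → 0
Peak is 3, at 10 (OP2, OP3, OP5).

3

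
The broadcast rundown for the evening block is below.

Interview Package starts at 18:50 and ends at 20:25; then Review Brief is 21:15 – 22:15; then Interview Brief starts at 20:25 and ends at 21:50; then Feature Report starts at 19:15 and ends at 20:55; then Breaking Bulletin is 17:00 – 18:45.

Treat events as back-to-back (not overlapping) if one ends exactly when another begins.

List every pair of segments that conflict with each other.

Feature Report & Interview Brief, Feature Report & Interview Package, Interview Brief & Review Brief

Sorted by start: Breaking Bulletin, Interview Package, Feature Report, Interview Brief, Review Brief.
Interview Package starts after Breaking Bulletin ends; Breaking Bulletin is clear from here.
Feature Report starts before Interview Package ends → Interview Package and Feature Report overlap.
Interview Brief starts exactly when Interview Package ends (back-to-back, no overlap); Interview Package is clear from here.
Interview Brief starts before Feature Report ends → Feature Report and Interview Brief overlap.
Review Brief starts after Feature Report ends.
Review Brief starts before Interview Brief ends → Interview Brief and Review Brief overlap.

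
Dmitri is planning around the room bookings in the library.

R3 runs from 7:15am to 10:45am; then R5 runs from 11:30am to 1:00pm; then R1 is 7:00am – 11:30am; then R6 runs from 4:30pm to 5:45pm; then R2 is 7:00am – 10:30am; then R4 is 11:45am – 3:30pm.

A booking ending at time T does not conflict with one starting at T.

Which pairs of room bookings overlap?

R1 & R2, R1 & R3, R2 & R3, R4 & R5

Sorted by start: R1, R2, R3, R5, R4, R6.
R2 starts before R1 ends → R1 and R2 overlap.
R3 starts before R1 ends → R1 and R3 overlap.
R5 starts exactly when R1 ends (back-to-back, no overlap), so R1 has no further overlaps.
R3 starts before R2 ends → R2 and R3 overlap.
R5 starts after R2 ends, so R2 has no further overlaps.
R5 starts after R3 ends, so R3 has no further overlaps.
R4 starts before R5 ends → R5 and R4 overlap.
R6 starts after R5 ends.
R6 starts after R4 ends.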